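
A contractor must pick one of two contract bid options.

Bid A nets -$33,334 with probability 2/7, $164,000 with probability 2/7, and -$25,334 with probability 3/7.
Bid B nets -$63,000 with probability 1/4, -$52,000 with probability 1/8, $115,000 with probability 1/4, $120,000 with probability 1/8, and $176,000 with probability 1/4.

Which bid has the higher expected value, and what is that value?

Bid B ($65,500)

Bid A = 2/7 × (-33334) + 2/7 × 164000 + 3/7 × (-25334) = -9524 + 46857.1429 − 10857.4286 = 26475.7143
Bid B = 1/4 × (-63000) + 1/8 × (-52000) + 1/4 × 115000 + 1/8 × 120000 + 1/4 × 176000 = -15750 − 6500 + 28750 + 15000 + 44000 = 65500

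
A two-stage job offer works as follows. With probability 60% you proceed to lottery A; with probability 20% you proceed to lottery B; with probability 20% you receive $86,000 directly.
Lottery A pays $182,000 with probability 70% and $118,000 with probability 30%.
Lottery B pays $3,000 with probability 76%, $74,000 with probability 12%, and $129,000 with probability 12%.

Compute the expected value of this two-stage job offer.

EV(A) = 0.7 × 182000 + 0.3 × 118000 = 127400 + 35400 = 162800
EV(B) = 0.76 × 3000 + 0.12 × 74000 + 0.12 × 129000 = 2280 + 8880 + 15480 = 26640
Branch C: 86000 (certain)
Overall = 0.6 × 162800 + 0.2 × 26640 + 0.2 × 86000 = 97680 + 5328 + 17200 = 120208

$120,208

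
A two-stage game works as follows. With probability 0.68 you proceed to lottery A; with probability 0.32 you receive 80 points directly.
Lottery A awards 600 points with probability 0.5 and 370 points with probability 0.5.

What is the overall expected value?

355.4 points

EV(A) = 0.5 × 600 + 0.5 × 370 = 300 + 185 = 485
Branch B: 80 (certain)
Overall = 0.68 × 485 + 0.32 × 80 = 329.8 + 25.6 = 355.4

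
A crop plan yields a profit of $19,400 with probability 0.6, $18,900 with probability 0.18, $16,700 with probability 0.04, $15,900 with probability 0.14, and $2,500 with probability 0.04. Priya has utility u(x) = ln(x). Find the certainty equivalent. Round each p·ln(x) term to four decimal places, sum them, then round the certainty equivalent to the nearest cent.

$17,197.17

E[u] = 0.6·ln(19400) + 0.18·ln(18900) + 0.04·ln(16700) + 0.14·ln(15900) + 0.04·ln(2500) = 5.9238 + 1.7724 + 0.3889 + 1.3544 + 0.3130 = 9.7525
CE = e^9.7525 ≈ 17197.17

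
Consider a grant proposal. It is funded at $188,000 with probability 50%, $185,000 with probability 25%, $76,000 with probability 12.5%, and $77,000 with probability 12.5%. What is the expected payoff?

$159,375

EV = 0.5 × 188000 + 0.25 × 185000 + 0.125 × 76000 + 0.125 × 77000 = 94000 + 46250 + 9500 + 9625 = 159375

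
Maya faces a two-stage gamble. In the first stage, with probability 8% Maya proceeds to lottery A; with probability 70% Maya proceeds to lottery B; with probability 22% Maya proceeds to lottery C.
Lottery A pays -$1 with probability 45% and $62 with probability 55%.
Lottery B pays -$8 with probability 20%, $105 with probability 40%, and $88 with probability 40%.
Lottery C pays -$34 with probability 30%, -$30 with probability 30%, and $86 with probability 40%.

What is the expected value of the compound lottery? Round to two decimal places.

EV(A) = 0.45 × (-1) + 0.55 × 62 = -0.45 + 34.1 = 33.65
EV(B) = 0.2 × (-8) + 0.4 × 105 + 0.4 × 88 = -1.6 + 42 + 35.2 = 75.6
EV(C) = 0.3 × (-34) + 0.3 × (-30) + 0.4 × 86 = -10.2 − 9 + 34.4 = 15.2
Overall = 0.08 × 33.65 + 0.7 × 75.6 + 0.22 × 15.2 = 2.692 + 52.92 + 3.344 = 58.956

$58.96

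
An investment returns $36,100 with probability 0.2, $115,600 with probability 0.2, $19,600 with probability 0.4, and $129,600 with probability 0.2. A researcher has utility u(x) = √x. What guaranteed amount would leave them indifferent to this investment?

$54,756

E[u] = 0.2·√36100 + 0.2·√115600 + 0.4·√19600 + 0.2·√129600 = 0.2·190 + 0.2·340 + 0.4·140 + 0.2·360 = 234
CE = (234)² = 54756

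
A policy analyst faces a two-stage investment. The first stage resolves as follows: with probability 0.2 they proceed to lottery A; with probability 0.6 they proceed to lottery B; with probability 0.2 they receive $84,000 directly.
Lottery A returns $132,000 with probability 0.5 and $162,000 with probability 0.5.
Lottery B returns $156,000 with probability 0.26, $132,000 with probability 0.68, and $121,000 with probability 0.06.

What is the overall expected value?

$128,748

EV(A) = 0.5 × 132000 + 0.5 × 162000 = 66000 + 81000 = 147000
EV(B) = 0.26 × 156000 + 0.68 × 132000 + 0.06 × 121000 = 40560 + 89760 + 7260 = 137580
Branch C: 84000 (certain)
Overall = 0.2 × 147000 + 0.6 × 137580 + 0.2 × 84000 = 29400 + 82548 + 16800 = 128748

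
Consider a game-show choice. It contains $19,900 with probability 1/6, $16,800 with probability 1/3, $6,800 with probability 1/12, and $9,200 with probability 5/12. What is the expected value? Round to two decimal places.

EV = 1/6 × 19900 + 1/3 × 16800 + 1/12 × 6800 + 5/12 × 9200 = 3316.6667 + 5600 + 566.6667 + 3833.3333 = 13316.6667

$13,316.67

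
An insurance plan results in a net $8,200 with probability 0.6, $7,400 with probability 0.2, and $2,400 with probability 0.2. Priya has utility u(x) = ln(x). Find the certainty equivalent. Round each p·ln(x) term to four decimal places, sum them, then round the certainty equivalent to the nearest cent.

$6,282.35

E[u] = 0.6·ln(8200) + 0.2·ln(7400) + 0.2·ln(2400) = 5.4071 + 1.7818 + 1.5566 = 8.7455
CE = e^8.7455 ≈ 6282.35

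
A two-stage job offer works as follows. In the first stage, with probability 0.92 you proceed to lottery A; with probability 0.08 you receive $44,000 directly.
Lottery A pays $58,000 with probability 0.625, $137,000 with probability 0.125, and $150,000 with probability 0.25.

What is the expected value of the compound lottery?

$87,125

EV(A) = 0.625 × 58000 + 0.125 × 137000 + 0.25 × 150000 = 36250 + 17125 + 37500 = 90875
Branch B: 44000 (certain)
Overall = 0.92 × 90875 + 0.08 × 44000 = 83605 + 3520 = 87125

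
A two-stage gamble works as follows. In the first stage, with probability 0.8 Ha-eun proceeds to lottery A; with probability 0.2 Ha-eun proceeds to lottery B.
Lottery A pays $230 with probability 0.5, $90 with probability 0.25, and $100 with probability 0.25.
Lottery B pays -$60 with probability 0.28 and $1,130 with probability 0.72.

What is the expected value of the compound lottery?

EV(A) = 0.5 × 230 + 0.25 × 90 + 0.25 × 100 = 115 + 22.5 + 25 = 162.5
EV(B) = 0.28 × (-60) + 0.72 × 1130 = -16.8 + 813.6 = 796.8
Overall = 0.8 × 162.5 + 0.2 × 796.8 = 130 + 159.36 = 289.36

$289.36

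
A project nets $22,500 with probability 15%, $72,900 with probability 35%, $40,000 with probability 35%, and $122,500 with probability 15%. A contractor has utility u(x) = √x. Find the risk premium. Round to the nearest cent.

E[u] = 0.15·√22500 + 0.35·√72900 + 0.35·√40000 + 0.15·√122500 = 0.15·150 + 0.35·270 + 0.35·200 + 0.15·350 = 239.5
CE = (239.5)² = 57360.25
Risk premium = EV − CE = 61265 − 57360.25 = 3904.75

$3,904.75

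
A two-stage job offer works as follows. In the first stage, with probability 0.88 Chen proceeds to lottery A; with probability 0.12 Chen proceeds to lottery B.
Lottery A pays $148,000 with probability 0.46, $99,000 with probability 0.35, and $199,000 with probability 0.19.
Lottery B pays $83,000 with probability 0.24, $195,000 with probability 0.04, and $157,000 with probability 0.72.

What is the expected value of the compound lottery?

EV(A) = 0.46 × 148000 + 0.35 × 99000 + 0.19 × 199000 = 68080 + 34650 + 37810 = 140540
EV(B) = 0.24 × 83000 + 0.04 × 195000 + 0.72 × 157000 = 19920 + 7800 + 113040 = 140760
Overall = 0.88 × 140540 + 0.12 × 140760 = 123675.2 + 16891.2 = 140566.4

$140,566.40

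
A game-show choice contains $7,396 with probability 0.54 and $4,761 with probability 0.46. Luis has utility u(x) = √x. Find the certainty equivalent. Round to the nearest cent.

E[u] = 0.54·√7396 + 0.46·√4761 = 0.54·86 + 0.46·69 = 78.18
CE = (78.18)² = 6112.1124

$6,112.11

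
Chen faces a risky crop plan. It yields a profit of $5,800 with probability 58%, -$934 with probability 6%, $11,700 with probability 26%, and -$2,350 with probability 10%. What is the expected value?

$6,114.96

EV = 0.58 × 5800 + 0.06 × (-934) + 0.26 × 11700 + 0.1 × (-2350) = 3364 − 56.04 + 3042 − 235 = 6114.96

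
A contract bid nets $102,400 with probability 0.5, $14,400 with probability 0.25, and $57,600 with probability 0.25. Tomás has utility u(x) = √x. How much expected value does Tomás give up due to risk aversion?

$6,700

E[u] = 0.5·√102400 + 0.25·√14400 + 0.25·√57600 = 0.5·320 + 0.25·120 + 0.25·240 = 250
CE = (250)² = 62500
Risk premium = EV − CE = 69200 − 62500 = 6700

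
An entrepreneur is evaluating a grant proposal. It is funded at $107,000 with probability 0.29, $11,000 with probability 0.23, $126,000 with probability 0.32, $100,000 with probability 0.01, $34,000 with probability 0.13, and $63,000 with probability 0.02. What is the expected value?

EV = 0.29 × 107000 + 0.23 × 11000 + 0.32 × 126000 + 0.01 × 100000 + 0.13 × 34000 + 0.02 × 63000 = 31030 + 2530 + 40320 + 1000 + 4420 + 1260 = 80560

$80,560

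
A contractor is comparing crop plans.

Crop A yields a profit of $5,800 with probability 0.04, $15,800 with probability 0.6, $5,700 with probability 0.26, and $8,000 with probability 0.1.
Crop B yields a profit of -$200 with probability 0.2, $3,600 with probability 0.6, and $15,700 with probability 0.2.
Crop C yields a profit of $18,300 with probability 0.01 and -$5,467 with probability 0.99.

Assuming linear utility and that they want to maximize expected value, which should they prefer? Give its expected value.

Crop A = 0.04 × 5800 + 0.6 × 15800 + 0.26 × 5700 + 0.1 × 8000 = 232 + 9480 + 1482 + 800 = 11994
Crop B = 0.2 × (-200) + 0.6 × 3600 + 0.2 × 15700 = -40 + 2160 + 3140 = 5260
Crop C = 0.01 × 18300 + 0.99 × (-5467) = 183 − 5412.33 = -5229.33

Crop A ($11,994)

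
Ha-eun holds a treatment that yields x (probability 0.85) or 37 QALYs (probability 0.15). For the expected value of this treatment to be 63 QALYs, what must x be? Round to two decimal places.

x = 67.59 QALYs

0.85·x + 0.15·37 = 63
0.85·x = 63 − 5.55 = 57.45
x = 57.45 / 0.85 = 67.5882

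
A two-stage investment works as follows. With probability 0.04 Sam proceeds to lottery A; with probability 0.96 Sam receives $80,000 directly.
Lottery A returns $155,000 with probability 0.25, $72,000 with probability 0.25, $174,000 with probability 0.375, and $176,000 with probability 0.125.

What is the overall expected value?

$82,560

EV(A) = 0.25 × 155000 + 0.25 × 72000 + 0.375 × 174000 + 0.125 × 176000 = 38750 + 18000 + 65250 + 22000 = 144000
Branch B: 80000 (certain)
Overall = 0.04 × 144000 + 0.96 × 80000 = 5760 + 76800 = 82560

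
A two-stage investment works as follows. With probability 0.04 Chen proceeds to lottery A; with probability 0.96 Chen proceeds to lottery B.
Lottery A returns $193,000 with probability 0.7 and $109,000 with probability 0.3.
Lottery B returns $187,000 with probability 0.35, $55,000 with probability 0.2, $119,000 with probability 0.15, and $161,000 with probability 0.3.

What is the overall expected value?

$143,608

EV(A) = 0.7 × 193000 + 0.3 × 109000 = 135100 + 32700 = 167800
EV(B) = 0.35 × 187000 + 0.2 × 55000 + 0.15 × 119000 + 0.3 × 161000 = 65450 + 11000 + 17850 + 48300 = 142600
Overall = 0.04 × 167800 + 0.96 × 142600 = 6712 + 136896 = 143608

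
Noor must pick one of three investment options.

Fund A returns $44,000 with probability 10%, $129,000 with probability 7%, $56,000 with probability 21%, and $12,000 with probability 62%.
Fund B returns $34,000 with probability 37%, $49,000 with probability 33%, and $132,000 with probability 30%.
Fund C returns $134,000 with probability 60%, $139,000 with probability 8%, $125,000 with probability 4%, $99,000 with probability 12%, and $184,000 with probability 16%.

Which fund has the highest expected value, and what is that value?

Fund C ($137,840)

Fund A = 0.1 × 44000 + 0.07 × 129000 + 0.21 × 56000 + 0.62 × 12000 = 4400 + 9030 + 11760 + 7440 = 32630
Fund B = 0.37 × 34000 + 0.33 × 49000 + 0.3 × 132000 = 12580 + 16170 + 39600 = 68350
Fund C = 0.6 × 134000 + 0.08 × 139000 + 0.04 × 125000 + 0.12 × 99000 + 0.16 × 184000 = 80400 + 11120 + 5000 + 11880 + 29440 = 137840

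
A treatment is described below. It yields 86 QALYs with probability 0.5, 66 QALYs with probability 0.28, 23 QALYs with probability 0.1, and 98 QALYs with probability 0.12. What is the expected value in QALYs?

EV = 0.5 × 86 + 0.28 × 66 + 0.1 × 23 + 0.12 × 98 = 43 + 18.48 + 2.3 + 11.76 = 75.54

75.54 QALYs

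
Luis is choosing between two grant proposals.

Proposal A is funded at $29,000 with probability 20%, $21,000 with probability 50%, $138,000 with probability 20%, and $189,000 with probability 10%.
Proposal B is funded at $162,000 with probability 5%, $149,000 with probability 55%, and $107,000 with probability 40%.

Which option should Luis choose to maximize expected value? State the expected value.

Proposal A = 0.2 × 29000 + 0.5 × 21000 + 0.2 × 138000 + 0.1 × 189000 = 5800 + 10500 + 27600 + 18900 = 62800
Proposal B = 0.05 × 162000 + 0.55 × 149000 + 0.4 × 107000 = 8100 + 81950 + 42800 = 132850

Proposal B ($132,850)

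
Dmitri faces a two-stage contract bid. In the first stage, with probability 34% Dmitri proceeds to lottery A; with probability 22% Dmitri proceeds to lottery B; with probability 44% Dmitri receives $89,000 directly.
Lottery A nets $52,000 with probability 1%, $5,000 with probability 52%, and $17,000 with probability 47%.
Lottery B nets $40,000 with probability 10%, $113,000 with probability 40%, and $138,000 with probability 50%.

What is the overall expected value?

$68,941.40

EV(A) = 0.01 × 52000 + 0.52 × 5000 + 0.47 × 17000 = 520 + 2600 + 7990 = 11110
EV(B) = 0.1 × 40000 + 0.4 × 113000 + 0.5 × 138000 = 4000 + 45200 + 69000 = 118200
Branch C: 89000 (certain)
Overall = 0.34 × 11110 + 0.22 × 118200 + 0.44 × 89000 = 3777.4 + 26004 + 39160 = 68941.4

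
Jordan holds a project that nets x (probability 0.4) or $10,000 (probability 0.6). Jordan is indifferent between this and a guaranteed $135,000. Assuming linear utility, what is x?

x = $322,500

0.4·x + 0.6·10000 = 135000
0.4·x = 135000 − 6000 = 129000
x = 129000 / 0.4 = 322500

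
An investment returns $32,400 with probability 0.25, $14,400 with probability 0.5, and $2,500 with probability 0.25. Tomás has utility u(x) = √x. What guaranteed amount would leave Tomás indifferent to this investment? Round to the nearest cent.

$13,806.25

E[u] = 0.25·√32400 + 0.5·√14400 + 0.25·√2500 = 0.25·180 + 0.5·120 + 0.25·50 = 117.5
CE = (117.5)² = 13806.25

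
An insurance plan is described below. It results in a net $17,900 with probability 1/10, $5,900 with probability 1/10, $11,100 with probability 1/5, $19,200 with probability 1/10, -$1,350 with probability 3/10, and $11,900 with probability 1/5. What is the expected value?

$8,495

EV = 1/10 × 17900 + 1/10 × 5900 + 1/5 × 11100 + 1/10 × 19200 + 3/10 × (-1350) + 1/5 × 11900 = 1790 + 590 + 2220 + 1920 − 405 + 2380 = 8495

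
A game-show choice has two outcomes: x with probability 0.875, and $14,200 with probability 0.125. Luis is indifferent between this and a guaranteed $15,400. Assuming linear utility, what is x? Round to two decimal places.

x = $15,571.43

0.875·x + 0.125·14200 = 15400
0.875·x = 15400 − 1775 = 13625
x = 13625 / 0.875 = 15571.4286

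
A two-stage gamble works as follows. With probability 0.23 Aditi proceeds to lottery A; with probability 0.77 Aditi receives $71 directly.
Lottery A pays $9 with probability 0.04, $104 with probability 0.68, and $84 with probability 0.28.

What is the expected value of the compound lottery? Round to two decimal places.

$76.43

EV(A) = 0.04 × 9 + 0.68 × 104 + 0.28 × 84 = 0.36 + 70.72 + 23.52 = 94.6
Branch B: 71 (certain)
Overall = 0.23 × 94.6 + 0.77 × 71 = 21.758 + 54.67 = 76.428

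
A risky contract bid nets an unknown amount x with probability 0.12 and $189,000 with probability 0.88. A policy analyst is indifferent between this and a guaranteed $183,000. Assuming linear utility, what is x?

0.12·x + 0.88·189000 = 183000
0.12·x = 183000 − 166320 = 16680
x = 16680 / 0.12 = 139000

x = $139,000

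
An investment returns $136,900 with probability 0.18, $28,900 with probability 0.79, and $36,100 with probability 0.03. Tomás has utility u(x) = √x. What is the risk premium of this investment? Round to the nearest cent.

E[u] = 0.18·√136900 + 0.79·√28900 + 0.03·√36100 = 0.18·370 + 0.79·170 + 0.03·190 = 206.6
CE = (206.6)² = 42683.56
Risk premium = EV − CE = 48556 − 42683.56 = 5872.44

$5,872.44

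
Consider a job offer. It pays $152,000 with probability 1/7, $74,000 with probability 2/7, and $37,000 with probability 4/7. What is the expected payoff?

$64,000

EV = 1/7 × 152000 + 2/7 × 74000 + 4/7 × 37000 = 21714.2857 + 21142.8571 + 21142.8571 = 64000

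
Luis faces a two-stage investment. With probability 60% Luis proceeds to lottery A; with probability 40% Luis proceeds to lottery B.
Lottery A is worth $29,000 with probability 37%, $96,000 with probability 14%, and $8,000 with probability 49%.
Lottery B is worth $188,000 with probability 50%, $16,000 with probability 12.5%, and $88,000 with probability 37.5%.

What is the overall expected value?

EV(A) = 0.37 × 29000 + 0.14 × 96000 + 0.49 × 8000 = 10730 + 13440 + 3920 = 28090
EV(B) = 0.5 × 188000 + 0.125 × 16000 + 0.375 × 88000 = 94000 + 2000 + 33000 = 129000
Overall = 0.6 × 28090 + 0.4 × 129000 = 16854 + 51600 = 68454

$68,454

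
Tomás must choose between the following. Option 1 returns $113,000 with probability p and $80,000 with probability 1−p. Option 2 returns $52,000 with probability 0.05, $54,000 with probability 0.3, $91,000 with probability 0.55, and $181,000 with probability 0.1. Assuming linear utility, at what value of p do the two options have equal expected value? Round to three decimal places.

EV(Option 2) = 0.05 × 52000 + 0.3 × 54000 + 0.55 × 91000 + 0.1 × 181000 = 2600 + 16200 + 50050 + 18100 = 86950
p·113000 + (1−p)·80000 = 86950
33000p + 80000 = 86950
p = (86950 − 80000) / 33000

p = 0.211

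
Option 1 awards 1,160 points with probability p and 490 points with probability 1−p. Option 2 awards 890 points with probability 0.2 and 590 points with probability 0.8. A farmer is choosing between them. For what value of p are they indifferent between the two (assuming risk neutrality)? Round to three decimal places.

EV(Option 2) = 0.2 × 890 + 0.8 × 590 = 178 + 472 = 650
p·1160 + (1−p)·490 = 650
670p + 490 = 650
p = (650 − 490) / 670

p = 0.239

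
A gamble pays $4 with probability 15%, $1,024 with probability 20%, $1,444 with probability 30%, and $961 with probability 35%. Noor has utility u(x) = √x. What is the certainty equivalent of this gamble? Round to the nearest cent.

$838.10

E[u] = 0.15·√4 + 0.2·√1024 + 0.3·√1444 + 0.35·√961 = 0.15·2 + 0.2·32 + 0.3·38 + 0.35·31 = 28.95
CE = (28.95)² = 838.1025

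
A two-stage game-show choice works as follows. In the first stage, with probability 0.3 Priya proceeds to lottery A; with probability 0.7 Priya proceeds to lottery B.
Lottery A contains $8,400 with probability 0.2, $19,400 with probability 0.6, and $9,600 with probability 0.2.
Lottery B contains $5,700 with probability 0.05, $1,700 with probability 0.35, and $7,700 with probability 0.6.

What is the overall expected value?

$8,422

EV(A) = 0.2 × 8400 + 0.6 × 19400 + 0.2 × 9600 = 1680 + 11640 + 1920 = 15240
EV(B) = 0.05 × 5700 + 0.35 × 1700 + 0.6 × 7700 = 285 + 595 + 4620 = 5500
Overall = 0.3 × 15240 + 0.7 × 5500 = 4572 + 3850 = 8422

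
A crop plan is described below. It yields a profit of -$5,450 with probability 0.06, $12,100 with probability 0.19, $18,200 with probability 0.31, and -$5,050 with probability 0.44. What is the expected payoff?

$5,392

EV = 0.06 × (-5450) + 0.19 × 12100 + 0.31 × 18200 + 0.44 × (-5050) = -327 + 2299 + 5642 − 2222 = 5392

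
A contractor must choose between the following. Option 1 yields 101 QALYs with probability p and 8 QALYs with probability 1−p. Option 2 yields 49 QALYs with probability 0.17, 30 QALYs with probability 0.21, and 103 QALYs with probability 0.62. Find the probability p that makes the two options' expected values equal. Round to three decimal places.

EV(Option 2) = 0.17 × 49 + 0.21 × 30 + 0.62 × 103 = 8.33 + 6.3 + 63.86 = 78.49
p·101 + (1−p)·8 = 78.49
93p + 8 = 78.49
p = (78.49 − 8) / 93

p = 0.758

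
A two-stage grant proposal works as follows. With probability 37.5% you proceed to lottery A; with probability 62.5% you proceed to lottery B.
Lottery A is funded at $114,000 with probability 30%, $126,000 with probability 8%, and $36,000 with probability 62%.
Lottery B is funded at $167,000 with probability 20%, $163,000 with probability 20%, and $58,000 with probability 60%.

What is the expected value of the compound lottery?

$87,975

EV(A) = 0.3 × 114000 + 0.08 × 126000 + 0.62 × 36000 = 34200 + 10080 + 22320 = 66600
EV(B) = 0.2 × 167000 + 0.2 × 163000 + 0.6 × 58000 = 33400 + 32600 + 34800 = 100800
Overall = 0.375 × 66600 + 0.625 × 100800 = 24975 + 63000 = 87975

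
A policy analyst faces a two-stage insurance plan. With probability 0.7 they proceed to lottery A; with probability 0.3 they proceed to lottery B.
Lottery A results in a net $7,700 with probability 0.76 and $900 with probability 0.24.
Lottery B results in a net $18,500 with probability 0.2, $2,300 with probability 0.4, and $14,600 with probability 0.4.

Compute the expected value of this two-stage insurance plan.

EV(A) = 0.76 × 7700 + 0.24 × 900 = 5852 + 216 = 6068
EV(B) = 0.2 × 18500 + 0.4 × 2300 + 0.4 × 14600 = 3700 + 920 + 5840 = 10460
Overall = 0.7 × 6068 + 0.3 × 10460 = 4247.6 + 3138 = 7385.6

$7,385.60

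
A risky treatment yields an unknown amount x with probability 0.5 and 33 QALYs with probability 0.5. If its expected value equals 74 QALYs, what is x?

0.5·x + 0.5·33 = 74
0.5·x = 74 − 16.5 = 57.5
x = 57.5 / 0.5 = 115

x = 115 QALYs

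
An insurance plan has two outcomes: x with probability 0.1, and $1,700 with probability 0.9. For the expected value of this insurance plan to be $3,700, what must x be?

x = $21,700

0.1·x + 0.9·1700 = 3700
0.1·x = 3700 − 1530 = 2170
x = 2170 / 0.1 = 21700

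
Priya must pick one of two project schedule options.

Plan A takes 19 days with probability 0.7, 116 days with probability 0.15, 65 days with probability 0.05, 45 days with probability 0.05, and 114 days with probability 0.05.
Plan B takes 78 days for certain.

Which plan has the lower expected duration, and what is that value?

Plan A (41.9 days)

Plan A = 0.7 × 19 + 0.15 × 116 + 0.05 × 65 + 0.05 × 45 + 0.05 × 114 = 13.3 + 17.4 + 3.25 + 2.25 + 5.7 = 41.9
Plan B: 78 (certain)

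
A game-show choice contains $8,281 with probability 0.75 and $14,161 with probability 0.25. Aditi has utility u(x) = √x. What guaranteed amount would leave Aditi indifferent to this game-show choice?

E[u] = 0.75·√8281 + 0.25·√14161 = 0.75·91 + 0.25·119 = 98
CE = (98)² = 9604

$9,604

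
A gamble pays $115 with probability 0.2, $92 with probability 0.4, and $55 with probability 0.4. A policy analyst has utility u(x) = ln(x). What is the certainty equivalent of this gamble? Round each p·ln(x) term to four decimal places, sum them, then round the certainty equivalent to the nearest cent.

$78.30

E[u] = 0.2·ln(115) + 0.4·ln(92) + 0.4·ln(55) = 0.9490 + 1.8087 + 1.6029 = 4.3606
CE = e^4.3606 ≈ 78.30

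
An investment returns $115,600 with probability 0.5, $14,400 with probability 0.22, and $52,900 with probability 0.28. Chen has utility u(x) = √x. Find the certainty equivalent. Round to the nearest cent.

E[u] = 0.5·√115600 + 0.22·√14400 + 0.28·√52900 = 0.5·340 + 0.22·120 + 0.28·230 = 260.8
CE = (260.8)² = 68016.64

$68,016.64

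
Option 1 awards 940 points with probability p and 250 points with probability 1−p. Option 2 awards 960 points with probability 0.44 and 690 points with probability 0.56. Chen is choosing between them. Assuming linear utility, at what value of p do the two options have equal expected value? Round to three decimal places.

p = 0.810

EV(Option 2) = 0.44 × 960 + 0.56 × 690 = 422.4 + 386.4 = 808.8
p·940 + (1−p)·250 = 808.8
690p + 250 = 808.8
p = (808.8 − 250) / 690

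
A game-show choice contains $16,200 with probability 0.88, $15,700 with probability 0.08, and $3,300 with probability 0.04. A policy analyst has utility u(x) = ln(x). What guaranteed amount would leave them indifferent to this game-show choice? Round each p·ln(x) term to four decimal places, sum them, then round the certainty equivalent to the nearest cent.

E[u] = 0.88·ln(16200) + 0.08·ln(15700) + 0.04·ln(3300) = 8.5296 + 0.7729 + 0.3241 = 9.6266
CE = e^9.6266 ≈ 15162.79

$15,162.79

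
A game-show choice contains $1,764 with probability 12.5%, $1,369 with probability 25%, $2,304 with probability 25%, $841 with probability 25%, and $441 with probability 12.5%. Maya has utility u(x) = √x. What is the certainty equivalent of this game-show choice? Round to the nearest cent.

$1,323.14

E[u] = 0.125·√1764 + 0.25·√1369 + 0.25·√2304 + 0.25·√841 + 0.125·√441 = 0.125·42 + 0.25·37 + 0.25·48 + 0.25·29 + 0.125·21 = 36.375
CE = (36.375)² = 1323.140625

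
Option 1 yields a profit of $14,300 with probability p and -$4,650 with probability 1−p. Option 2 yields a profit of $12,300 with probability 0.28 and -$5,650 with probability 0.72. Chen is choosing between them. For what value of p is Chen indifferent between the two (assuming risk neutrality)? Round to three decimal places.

p = 0.212

EV(Option 2) = 0.28 × 12300 + 0.72 × (-5650) = 3444 − 4068 = -624
p·14300 + (1−p)·(-4650) = -624
18950p − 4650 = -624
p = (-624 + 4650) / 18950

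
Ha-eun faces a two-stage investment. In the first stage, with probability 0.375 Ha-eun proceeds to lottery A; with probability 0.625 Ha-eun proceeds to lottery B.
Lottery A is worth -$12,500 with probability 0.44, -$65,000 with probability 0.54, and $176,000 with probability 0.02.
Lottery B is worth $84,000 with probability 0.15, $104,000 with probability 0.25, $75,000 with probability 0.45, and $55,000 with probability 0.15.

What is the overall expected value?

EV(A) = 0.44 × (-12500) + 0.54 × (-65000) + 0.02 × 176000 = -5500 − 35100 + 3520 = -37080
EV(B) = 0.15 × 84000 + 0.25 × 104000 + 0.45 × 75000 + 0.15 × 55000 = 12600 + 26000 + 33750 + 8250 = 80600
Overall = 0.375 × (-37080) + 0.625 × 80600 = -13905 + 50375 = 36470

$36,470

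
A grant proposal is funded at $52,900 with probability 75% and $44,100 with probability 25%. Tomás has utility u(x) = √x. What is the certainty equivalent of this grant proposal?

E[u] = 0.75·√52900 + 0.25·√44100 = 0.75·230 + 0.25·210 = 225
CE = (225)² = 50625

$50,625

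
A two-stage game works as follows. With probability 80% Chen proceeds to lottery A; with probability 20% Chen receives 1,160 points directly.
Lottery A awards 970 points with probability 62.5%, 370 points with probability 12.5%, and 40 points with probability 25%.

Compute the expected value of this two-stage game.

EV(A) = 0.625 × 970 + 0.125 × 370 + 0.25 × 40 = 606.25 + 46.25 + 10 = 662.5
Branch B: 1160 (certain)
Overall = 0.8 × 662.5 + 0.2 × 1160 = 530 + 232 = 762

762 points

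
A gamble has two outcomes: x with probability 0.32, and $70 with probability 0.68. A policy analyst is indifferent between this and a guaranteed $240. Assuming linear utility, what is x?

x = $601.25

0.32·x + 0.68·70 = 240
0.32·x = 240 − 47.6 = 192.4
x = 192.4 / 0.32 = 601.25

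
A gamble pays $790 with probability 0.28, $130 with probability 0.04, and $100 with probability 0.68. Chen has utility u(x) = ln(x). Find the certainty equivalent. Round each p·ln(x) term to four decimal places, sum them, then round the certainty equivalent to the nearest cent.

E[u] = 0.28·ln(790) + 0.04·ln(130) + 0.68·ln(100) = 1.8682 + 0.1947 + 3.1315 = 5.1944
CE = e^5.1944 ≈ 180.26

$180.26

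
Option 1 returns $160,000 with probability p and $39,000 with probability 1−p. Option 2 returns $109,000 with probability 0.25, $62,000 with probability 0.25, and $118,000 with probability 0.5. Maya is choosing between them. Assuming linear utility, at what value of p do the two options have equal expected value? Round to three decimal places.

p = 0.519

EV(Option 2) = 0.25 × 109000 + 0.25 × 62000 + 0.5 × 118000 = 27250 + 15500 + 59000 = 101750
p·160000 + (1−p)·39000 = 101750
121000p + 39000 = 101750
p = (101750 − 39000) / 121000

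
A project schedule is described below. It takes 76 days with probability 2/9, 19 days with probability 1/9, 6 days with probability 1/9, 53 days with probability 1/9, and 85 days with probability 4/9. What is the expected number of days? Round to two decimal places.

63.33 days

EV = 2/9 × 76 + 1/9 × 19 + 1/9 × 6 + 1/9 × 53 + 4/9 × 85 = 16.8889 + 2.1111 + 0.6667 + 5.8889 + 37.7778 = 63.3333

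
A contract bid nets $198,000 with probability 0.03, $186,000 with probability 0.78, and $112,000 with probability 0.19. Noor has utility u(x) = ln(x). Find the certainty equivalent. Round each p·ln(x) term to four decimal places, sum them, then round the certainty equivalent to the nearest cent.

E[u] = 0.03·ln(198000) + 0.78·ln(186000) + 0.19·ln(112000) = 0.3659 + 9.4641 + 2.2090 = 12.0390
CE = e^12.0390 ≈ 169227.63

$169,227.63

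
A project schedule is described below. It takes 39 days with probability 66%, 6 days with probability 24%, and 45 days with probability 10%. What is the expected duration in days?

31.68 days

EV = 0.66 × 39 + 0.24 × 6 + 0.1 × 45 = 25.74 + 1.44 + 4.5 = 31.68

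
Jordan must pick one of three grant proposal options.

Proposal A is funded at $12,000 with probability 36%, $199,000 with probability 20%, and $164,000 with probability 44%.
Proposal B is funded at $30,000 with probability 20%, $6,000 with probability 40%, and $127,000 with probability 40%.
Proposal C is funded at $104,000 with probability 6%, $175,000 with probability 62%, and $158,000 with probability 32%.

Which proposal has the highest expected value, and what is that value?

Proposal C ($165,300)

Proposal A = 0.36 × 12000 + 0.2 × 199000 + 0.44 × 164000 = 4320 + 39800 + 72160 = 116280
Proposal B = 0.2 × 30000 + 0.4 × 6000 + 0.4 × 127000 = 6000 + 2400 + 50800 = 59200
Proposal C = 0.06 × 104000 + 0.62 × 175000 + 0.32 × 158000 = 6240 + 108500 + 50560 = 165300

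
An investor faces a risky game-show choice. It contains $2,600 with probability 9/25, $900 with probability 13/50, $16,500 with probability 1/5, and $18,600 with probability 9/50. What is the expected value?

EV = 9/25 × 2600 + 13/50 × 900 + 1/5 × 16500 + 9/50 × 18600 = 936 + 234 + 3300 + 3348 = 7818

$7,818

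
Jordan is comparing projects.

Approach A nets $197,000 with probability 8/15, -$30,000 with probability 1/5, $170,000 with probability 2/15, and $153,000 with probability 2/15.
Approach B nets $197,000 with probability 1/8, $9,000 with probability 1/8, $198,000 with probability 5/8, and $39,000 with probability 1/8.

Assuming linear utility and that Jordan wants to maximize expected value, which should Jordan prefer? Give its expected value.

Approach B ($154,375)

Approach A = 8/15 × 197000 + 1/5 × (-30000) + 2/15 × 170000 + 2/15 × 153000 = 105066.6667 − 6000 + 22666.6667 + 20400 = 142133.3333
Approach B = 1/8 × 197000 + 1/8 × 9000 + 5/8 × 198000 + 1/8 × 39000 = 24625 + 1125 + 123750 + 4875 = 154375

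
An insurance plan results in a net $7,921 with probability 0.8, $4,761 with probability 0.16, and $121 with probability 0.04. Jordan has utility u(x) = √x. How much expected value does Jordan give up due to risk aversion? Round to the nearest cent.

$267.42

E[u] = 0.8·√7921 + 0.16·√4761 + 0.04·√121 = 0.8·89 + 0.16·69 + 0.04·11 = 82.68
CE = (82.68)² = 6835.9824
Risk premium = EV − CE = 7103.4 − 6835.9824 = 267.4176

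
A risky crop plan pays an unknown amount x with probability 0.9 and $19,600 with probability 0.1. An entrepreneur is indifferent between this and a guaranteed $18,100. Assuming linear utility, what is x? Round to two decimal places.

0.9·x + 0.1·19600 = 18100
0.9·x = 18100 − 1960 = 16140
x = 16140 / 0.9 = 17933.3333

x = $17,933.33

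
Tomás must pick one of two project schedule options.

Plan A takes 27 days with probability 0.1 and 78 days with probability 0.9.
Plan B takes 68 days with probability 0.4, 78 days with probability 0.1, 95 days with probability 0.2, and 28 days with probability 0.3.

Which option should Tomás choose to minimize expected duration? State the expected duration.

Plan A = 0.1 × 27 + 0.9 × 78 = 2.7 + 70.2 = 72.9
Plan B = 0.4 × 68 + 0.1 × 78 + 0.2 × 95 + 0.3 × 28 = 27.2 + 7.8 + 19 + 8.4 = 62.4

Plan B (62.4 days)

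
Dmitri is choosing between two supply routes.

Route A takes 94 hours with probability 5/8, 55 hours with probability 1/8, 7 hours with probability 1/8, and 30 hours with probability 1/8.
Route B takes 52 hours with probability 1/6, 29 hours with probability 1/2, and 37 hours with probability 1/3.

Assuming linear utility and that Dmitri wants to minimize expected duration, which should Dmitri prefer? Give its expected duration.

Route B (35.5 hours)

Route A = 5/8 × 94 + 1/8 × 55 + 1/8 × 7 + 1/8 × 30 = 58.75 + 6.875 + 0.875 + 3.75 = 70.25
Route B = 1/6 × 52 + 1/2 × 29 + 1/3 × 37 = 8.6667 + 14.5 + 12.3333 = 35.5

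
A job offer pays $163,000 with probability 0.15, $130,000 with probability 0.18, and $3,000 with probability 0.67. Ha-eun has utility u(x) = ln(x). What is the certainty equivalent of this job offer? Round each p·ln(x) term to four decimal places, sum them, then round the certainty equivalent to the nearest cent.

$10,765.48

E[u] = 0.15·ln(163000) + 0.18·ln(130000) + 0.67·ln(3000) = 1.8002 + 2.1196 + 5.3643 = 9.2841
CE = e^9.2841 ≈ 10765.48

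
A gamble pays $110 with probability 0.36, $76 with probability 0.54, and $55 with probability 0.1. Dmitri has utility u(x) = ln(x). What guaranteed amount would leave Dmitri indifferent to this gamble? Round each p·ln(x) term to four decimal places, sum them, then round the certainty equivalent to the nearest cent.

E[u] = 0.36·ln(110) + 0.54·ln(76) + 0.1·ln(55) = 1.6922 + 2.3386 + 0.4007 = 4.4315
CE = e^4.4315 ≈ 84.06

$84.06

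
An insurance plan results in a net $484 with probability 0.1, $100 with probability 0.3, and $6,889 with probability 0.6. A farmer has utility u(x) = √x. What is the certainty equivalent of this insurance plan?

$3,025

E[u] = 0.1·√484 + 0.3·√100 + 0.6·√6889 = 0.1·22 + 0.3·10 + 0.6·83 = 55
CE = (55)² = 3025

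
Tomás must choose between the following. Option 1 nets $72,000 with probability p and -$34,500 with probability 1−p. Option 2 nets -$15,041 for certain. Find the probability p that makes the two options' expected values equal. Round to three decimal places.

p·72000 + (1−p)·(-34500) = -15041
106500p − 34500 = -15041
p = (-15041 + 34500) / 106500

p = 0.183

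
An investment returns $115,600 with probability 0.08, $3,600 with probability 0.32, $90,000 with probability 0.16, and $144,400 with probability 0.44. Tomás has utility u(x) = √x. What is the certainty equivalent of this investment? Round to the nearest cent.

E[u] = 0.08·√115600 + 0.32·√3600 + 0.16·√90000 + 0.44·√144400 = 0.08·340 + 0.32·60 + 0.16·300 + 0.44·380 = 261.6
CE = (261.6)² = 68434.56

$68,434.56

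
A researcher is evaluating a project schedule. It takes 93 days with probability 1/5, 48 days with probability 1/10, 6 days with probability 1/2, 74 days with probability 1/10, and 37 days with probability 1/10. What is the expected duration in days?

EV = 1/5 × 93 + 1/10 × 48 + 1/2 × 6 + 1/10 × 74 + 1/10 × 37 = 18.6 + 4.8 + 3 + 7.4 + 3.7 = 37.5

37.5 days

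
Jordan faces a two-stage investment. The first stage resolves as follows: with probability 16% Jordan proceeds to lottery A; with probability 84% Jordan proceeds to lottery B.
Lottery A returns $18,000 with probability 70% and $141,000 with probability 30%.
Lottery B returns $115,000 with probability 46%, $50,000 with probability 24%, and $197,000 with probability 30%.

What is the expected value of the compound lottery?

$112,944

EV(A) = 0.7 × 18000 + 0.3 × 141000 = 12600 + 42300 = 54900
EV(B) = 0.46 × 115000 + 0.24 × 50000 + 0.3 × 197000 = 52900 + 12000 + 59100 = 124000
Overall = 0.16 × 54900 + 0.84 × 124000 = 8784 + 104160 = 112944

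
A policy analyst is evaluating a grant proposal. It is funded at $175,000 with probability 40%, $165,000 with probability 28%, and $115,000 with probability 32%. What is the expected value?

$153,000

EV = 0.4 × 175000 + 0.28 × 165000 + 0.32 × 115000 = 70000 + 46200 + 36800 = 153000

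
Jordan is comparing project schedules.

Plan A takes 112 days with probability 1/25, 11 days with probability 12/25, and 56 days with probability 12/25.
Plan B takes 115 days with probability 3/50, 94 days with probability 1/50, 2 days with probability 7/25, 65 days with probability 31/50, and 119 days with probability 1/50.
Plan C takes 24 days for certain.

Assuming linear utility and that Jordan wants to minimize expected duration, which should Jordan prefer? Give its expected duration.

Plan C (24 days)

Plan A = 1/25 × 112 + 12/25 × 11 + 12/25 × 56 = 4.48 + 5.28 + 26.88 = 36.64
Plan B = 3/50 × 115 + 1/50 × 94 + 7/25 × 2 + 31/50 × 65 + 1/50 × 119 = 6.9 + 1.88 + 0.56 + 40.3 + 2.38 = 52.02
Plan C: 24 (certain)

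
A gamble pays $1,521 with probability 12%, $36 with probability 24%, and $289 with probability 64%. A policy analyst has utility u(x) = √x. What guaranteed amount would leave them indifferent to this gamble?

E[u] = 0.12·√1521 + 0.24·√36 + 0.64·√289 = 0.12·39 + 0.24·6 + 0.64·17 = 17
CE = (17)² = 289

$289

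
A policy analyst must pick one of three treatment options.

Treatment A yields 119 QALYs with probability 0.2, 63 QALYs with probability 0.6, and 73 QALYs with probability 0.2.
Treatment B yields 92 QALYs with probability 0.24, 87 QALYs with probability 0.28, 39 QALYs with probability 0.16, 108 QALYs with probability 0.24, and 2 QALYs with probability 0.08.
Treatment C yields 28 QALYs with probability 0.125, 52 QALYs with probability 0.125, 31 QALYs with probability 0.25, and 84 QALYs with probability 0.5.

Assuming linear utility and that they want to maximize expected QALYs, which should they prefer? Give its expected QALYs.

Treatment A = 0.2 × 119 + 0.6 × 63 + 0.2 × 73 = 23.8 + 37.8 + 14.6 = 76.2
Treatment B = 0.24 × 92 + 0.28 × 87 + 0.16 × 39 + 0.24 × 108 + 0.08 × 2 = 22.08 + 24.36 + 6.24 + 25.92 + 0.16 = 78.76
Treatment C = 0.125 × 28 + 0.125 × 52 + 0.25 × 31 + 0.5 × 84 = 3.5 + 6.5 + 7.75 + 42 = 59.75

Treatment B (78.76 QALYs)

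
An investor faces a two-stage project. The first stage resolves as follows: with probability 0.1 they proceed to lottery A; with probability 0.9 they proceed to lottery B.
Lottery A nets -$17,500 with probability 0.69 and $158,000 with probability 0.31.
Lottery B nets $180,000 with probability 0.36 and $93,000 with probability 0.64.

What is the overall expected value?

$115,578.50

EV(A) = 0.69 × (-17500) + 0.31 × 158000 = -12075 + 48980 = 36905
EV(B) = 0.36 × 180000 + 0.64 × 93000 = 64800 + 59520 = 124320
Overall = 0.1 × 36905 + 0.9 × 124320 = 3690.5 + 111888 = 115578.5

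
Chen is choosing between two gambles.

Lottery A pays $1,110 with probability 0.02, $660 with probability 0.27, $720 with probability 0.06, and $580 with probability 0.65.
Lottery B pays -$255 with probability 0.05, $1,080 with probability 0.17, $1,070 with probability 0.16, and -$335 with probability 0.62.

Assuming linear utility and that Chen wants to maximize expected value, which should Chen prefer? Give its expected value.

Lottery A = 0.02 × 1110 + 0.27 × 660 + 0.06 × 720 + 0.65 × 580 = 22.2 + 178.2 + 43.2 + 377 = 620.6
Lottery B = 0.05 × (-255) + 0.17 × 1080 + 0.16 × 1070 + 0.62 × (-335) = -12.75 + 183.6 + 171.2 − 207.7 = 134.35

Lottery A ($620.60)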